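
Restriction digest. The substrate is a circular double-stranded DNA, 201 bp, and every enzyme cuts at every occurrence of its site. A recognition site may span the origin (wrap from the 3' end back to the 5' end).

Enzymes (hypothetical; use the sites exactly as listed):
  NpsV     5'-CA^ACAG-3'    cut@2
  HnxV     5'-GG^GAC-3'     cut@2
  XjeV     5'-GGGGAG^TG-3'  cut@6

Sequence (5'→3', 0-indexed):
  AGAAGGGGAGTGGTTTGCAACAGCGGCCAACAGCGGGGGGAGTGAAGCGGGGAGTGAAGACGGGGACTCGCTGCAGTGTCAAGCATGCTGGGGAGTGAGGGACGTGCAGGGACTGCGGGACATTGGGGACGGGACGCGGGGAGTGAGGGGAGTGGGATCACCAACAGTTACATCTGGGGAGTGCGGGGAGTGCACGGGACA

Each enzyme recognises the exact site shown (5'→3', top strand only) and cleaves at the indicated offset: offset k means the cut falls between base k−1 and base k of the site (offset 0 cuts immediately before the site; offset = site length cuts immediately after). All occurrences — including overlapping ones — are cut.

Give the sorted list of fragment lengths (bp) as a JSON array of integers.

Scan for sites:
  NpsV CAACAG/2: at [17, 27, 161] ⇒ [19, 29, 163]
  HnxV GGGAC/2: at [62, 98, 108, 116, 125, 130, 195] ⇒ [64, 100, 110, 118, 127, 132, 197]
  XjeV GGGGAGTG/6: at [4, 36, 48, 89, 137, 146, 175, 184] ⇒ [10, 42, 54, 95, 143, 152, 181, 190]

All cut coordinates (distinct, sorted): [10, 19, 29, 42, 54, 64, 95, 100, 110, 118, 127, 132, 143, 152, 163, 181, 190, 197]

Fragment lengths:
  10→19: 9 bp
  19→29: 10 bp
  29→42: 13 bp
  42→54: 12 bp
  54→64: 10 bp
  64→95: 31 bp
  95→100: 5 bp
  100→110: 10 bp
  110→118: 8 bp
  118→127: 9 bp
  127→132: 5 bp
  132→143: 11 bp
  143→152: 9 bp
  152→163: 11 bp
  163→181: 18 bp
  181→190: 9 bp
  190→197: 7 bp
  197→10 (wrap): 201-197+10 = 14 bp

[5,5,7,8,9,9,9,9,10,10,10,11,11,12,13,14,18,31]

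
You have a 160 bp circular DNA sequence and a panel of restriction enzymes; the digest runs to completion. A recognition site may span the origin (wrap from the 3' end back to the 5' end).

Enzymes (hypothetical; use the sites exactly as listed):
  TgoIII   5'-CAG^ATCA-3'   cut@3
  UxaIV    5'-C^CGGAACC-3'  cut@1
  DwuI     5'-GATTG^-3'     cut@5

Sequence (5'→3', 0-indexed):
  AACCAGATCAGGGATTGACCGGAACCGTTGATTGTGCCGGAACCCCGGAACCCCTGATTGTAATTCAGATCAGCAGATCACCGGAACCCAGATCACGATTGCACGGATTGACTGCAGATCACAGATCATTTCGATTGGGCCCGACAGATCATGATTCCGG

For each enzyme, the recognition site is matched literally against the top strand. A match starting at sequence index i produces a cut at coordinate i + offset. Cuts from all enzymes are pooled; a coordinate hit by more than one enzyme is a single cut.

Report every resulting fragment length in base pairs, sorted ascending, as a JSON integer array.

Scan for sites:
  TgoIII CAGATCA/3: at [3, 65, 73, 88, 114, 121, 144] ⇒ [6, 68, 76, 91, 117, 124, 147]
  UxaIV CCGGAACC/1: at [18, 36, 44, 80, 156] ⇒ [19, 37, 45, 81, 157]
  DwuI GATTG/5: at [12, 29, 55, 96, 105, 132] ⇒ [17, 34, 60, 101, 110, 137]

All cut coordinates (distinct, sorted): [6, 17, 19, 34, 37, 45, 60, 68, 76, 81, 91, 101, 110, 117, 124, 137, 147, 157]

Fragment lengths:
  6→17: 11 bp
  17→19: 2 bp
  19→34: 15 bp
  34→37: 3 bp
  37→45: 8 bp
  45→60: 15 bp
  60→68: 8 bp
  68→76: 8 bp
  76→81: 5 bp
  81→91: 10 bp
  91→101: 10 bp
  101→110: 9 bp
  110→117: 7 bp
  117→124: 7 bp
  124→137: 13 bp
  137→147: 10 bp
  147→157: 10 bp
  157→6 (wrap): 160-157+6 = 9 bp

[2,3,5,7,7,8,8,8,9,9,10,10,10,10,11,13,15,15]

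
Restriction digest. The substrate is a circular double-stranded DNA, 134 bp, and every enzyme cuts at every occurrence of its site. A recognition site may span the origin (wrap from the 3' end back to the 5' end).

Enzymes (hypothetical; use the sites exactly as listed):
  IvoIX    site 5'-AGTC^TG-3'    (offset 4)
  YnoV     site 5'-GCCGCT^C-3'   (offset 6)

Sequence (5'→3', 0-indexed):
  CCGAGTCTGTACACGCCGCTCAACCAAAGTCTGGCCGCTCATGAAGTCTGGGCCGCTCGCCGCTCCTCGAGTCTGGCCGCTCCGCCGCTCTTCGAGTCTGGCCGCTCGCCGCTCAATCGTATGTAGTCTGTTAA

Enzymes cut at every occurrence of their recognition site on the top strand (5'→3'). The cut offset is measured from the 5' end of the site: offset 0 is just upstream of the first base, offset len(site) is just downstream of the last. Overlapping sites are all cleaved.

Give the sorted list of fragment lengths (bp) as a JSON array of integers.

[7,7,8,8,8,8,9,9,9,9,11,13,13,15]

Scan for sites:
  IvoIX AGTCTG/4: at [3, 27, 44, 69, 94, 124] ⇒ [7, 31, 48, 73, 98, 128]
  YnoV GCCGCTC/6: at [14, 33, 51, 58, 75, 83, 100, 107] ⇒ [20, 39, 57, 64, 81, 89, 106, 113]

All cut coordinates (distinct, sorted): [7, 20, 31, 39, 48, 57, 64, 73, 81, 89, 98, 106, 113, 128]

Fragment lengths:
  7→20: 13 bp
  20→31: 11 bp
  31→39: 8 bp
  39→48: 9 bp
  48→57: 9 bp
  57→64: 7 bp
  64→73: 9 bp
  73→81: 8 bp
  81→89: 8 bp
  89→98: 9 bp
  98→106: 8 bp
  106→113: 7 bp
  113→128: 15 bp
  128→7 (wrap): 134-128+7 = 13 bp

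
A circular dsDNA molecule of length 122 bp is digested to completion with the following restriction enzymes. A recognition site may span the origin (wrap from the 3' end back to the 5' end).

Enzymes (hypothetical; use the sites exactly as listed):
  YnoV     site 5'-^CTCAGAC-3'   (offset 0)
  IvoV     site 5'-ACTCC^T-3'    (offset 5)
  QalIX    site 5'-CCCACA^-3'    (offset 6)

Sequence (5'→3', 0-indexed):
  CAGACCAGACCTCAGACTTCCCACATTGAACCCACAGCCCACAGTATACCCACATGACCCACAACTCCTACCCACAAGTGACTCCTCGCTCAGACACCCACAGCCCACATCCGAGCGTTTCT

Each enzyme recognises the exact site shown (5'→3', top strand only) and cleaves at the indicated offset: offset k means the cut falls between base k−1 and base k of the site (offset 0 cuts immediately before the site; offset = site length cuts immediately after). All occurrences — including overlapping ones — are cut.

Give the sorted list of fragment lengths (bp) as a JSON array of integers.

[3,5,7,7,8,9,9,11,11,11,12,14,15]

Scan for sites:
  YnoV (CTCAGAC, off=0): starts [10, 88, 120] → cuts [10, 88, 120]
  IvoV (ACTCCT, off=5): starts [63, 80] → cuts [68, 85]
  QalIX (CCCACA, off=6): starts [19, 30, 37, 48, 57, 70, 96, 103] → cuts [25, 36, 43, 54, 63, 76, 102, 109]

Pooled cuts: [10, 25, 36, 43, 54, 63, 68, 76, 85, 88, 102, 109, 120]

Fragment lengths:
  10→25: 15 bp
  25→36: 11 bp
  36→43: 7 bp
  43→54: 11 bp
  54→63: 9 bp
  63→68: 5 bp
  68→76: 8 bp
  76→85: 9 bp
  85→88: 3 bp
  88→102: 14 bp
  102→109: 7 bp
  109→120: 11 bp
  120→10 (wrap): 122-120+10 = 12 bp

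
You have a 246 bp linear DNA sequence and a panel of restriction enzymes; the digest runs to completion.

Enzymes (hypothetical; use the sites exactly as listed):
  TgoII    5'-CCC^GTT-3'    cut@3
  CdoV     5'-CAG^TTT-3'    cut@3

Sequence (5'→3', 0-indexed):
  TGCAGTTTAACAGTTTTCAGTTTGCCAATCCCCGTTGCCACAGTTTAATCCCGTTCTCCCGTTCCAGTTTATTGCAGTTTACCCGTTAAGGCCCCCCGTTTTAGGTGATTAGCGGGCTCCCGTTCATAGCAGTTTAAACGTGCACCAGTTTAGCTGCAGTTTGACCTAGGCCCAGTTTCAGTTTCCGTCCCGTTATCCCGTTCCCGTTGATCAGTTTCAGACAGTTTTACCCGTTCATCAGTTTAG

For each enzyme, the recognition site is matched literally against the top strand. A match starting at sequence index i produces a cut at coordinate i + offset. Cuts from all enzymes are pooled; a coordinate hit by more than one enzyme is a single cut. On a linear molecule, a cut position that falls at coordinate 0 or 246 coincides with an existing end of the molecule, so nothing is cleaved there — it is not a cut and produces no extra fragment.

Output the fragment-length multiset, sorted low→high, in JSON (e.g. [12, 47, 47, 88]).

Per-enzyme occurrences:
  TgoII CCCGTT/3: at [30, 49, 57, 81, 94, 118, 188, 196, 202, 229] ⇒ [33, 52, 60, 84, 97, 121, 191, 199, 205, 232]
  CdoV CAGTTT/3: at [2, 10, 17, 40, 64, 74, 129, 145, 156, 172, 178, 211, 221, 238] ⇒ [5, 13, 20, 43, 67, 77, 132, 148, 159, 175, 181, 214, 224, 241]

All cut coordinates (distinct, sorted): [5, 13, 20, 33, 43, 52, 60, 67, 77, 84, 97, 121, 132, 148, 159, 175, 181, 191, 199, 205, 214, 224, 232, 241]

Fragments:
  [0,5): 5 bp
  [5,13): 8 bp
  [13,20): 7 bp
  [20,33): 13 bp
  [33,43): 10 bp
  [43,52): 9 bp
  [52,60): 8 bp
  [60,67): 7 bp
  [67,77): 10 bp
  [77,84): 7 bp
  [84,97): 13 bp
  [97,121): 24 bp
  [121,132): 11 bp
  [132,148): 16 bp
  [148,159): 11 bp
  [159,175): 16 bp
  [175,181): 6 bp
  [181,191): 10 bp
  [191,199): 8 bp
  [199,205): 6 bp
  [205,214): 9 bp
  [214,224): 10 bp
  [224,232): 8 bp
  [232,241): 9 bp
  [241,246): 5 bp

[5,5,6,6,7,7,7,8,8,8,8,9,9,9,10,10,10,10,11,11,13,13,16,16,24]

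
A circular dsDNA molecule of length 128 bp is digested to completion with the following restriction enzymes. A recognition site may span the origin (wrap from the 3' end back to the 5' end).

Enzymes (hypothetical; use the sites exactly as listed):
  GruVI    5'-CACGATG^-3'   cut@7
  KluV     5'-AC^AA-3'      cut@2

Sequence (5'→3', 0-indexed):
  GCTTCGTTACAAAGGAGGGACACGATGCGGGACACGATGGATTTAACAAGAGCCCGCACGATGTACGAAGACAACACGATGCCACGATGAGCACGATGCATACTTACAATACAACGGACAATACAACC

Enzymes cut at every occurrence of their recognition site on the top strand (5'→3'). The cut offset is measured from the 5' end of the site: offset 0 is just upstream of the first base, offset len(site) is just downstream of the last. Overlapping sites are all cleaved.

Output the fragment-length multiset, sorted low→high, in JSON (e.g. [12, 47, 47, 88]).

[5,5,7,8,8,9,9,9,9,12,14,16,17]

Site scan:
  GruVI (CACGATG, off=7): starts [20, 32, 56, 74, 82, 91] → cuts [27, 39, 63, 81, 89, 98]
  KluV (ACAA, off=2): starts [8, 45, 70, 105, 110, 117, 122] → cuts [10, 47, 72, 107, 112, 119, 124]

Pooled cuts: [10, 27, 39, 47, 63, 72, 81, 89, 98, 107, 112, 119, 124]

Fragment lengths:
  10→27: 17 bp
  27→39: 12 bp
  39→47: 8 bp
  47→63: 16 bp
  63→72: 9 bp
  72→81: 9 bp
  81→89: 8 bp
  89→98: 9 bp
  98→107: 9 bp
  107→112: 5 bp
  112→119: 7 bp
  119→124: 5 bp
  124→10 (wrap): 128-124+10 = 14 bp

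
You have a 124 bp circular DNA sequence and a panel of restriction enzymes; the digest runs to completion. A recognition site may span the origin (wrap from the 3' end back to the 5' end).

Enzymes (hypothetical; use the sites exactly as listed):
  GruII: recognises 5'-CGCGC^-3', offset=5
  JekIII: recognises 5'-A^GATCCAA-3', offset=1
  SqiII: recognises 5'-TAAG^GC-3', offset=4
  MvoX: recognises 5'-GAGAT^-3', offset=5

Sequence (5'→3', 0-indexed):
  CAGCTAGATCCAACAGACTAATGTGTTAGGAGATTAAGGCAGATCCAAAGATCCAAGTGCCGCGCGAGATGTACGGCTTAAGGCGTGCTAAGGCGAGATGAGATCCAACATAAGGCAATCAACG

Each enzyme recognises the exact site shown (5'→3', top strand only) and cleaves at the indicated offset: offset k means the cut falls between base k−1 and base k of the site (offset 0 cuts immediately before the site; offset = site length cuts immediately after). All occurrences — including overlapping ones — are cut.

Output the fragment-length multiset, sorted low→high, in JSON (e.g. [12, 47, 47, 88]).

Site scan:
  GruII CGCGC/5: at [60] ⇒ [65]
  JekIII AGATCCAA/1: at [5, 40, 48, 100] ⇒ [6, 41, 49, 101]
  SqiII TAAGGC/4: at [34, 78, 88, 110] ⇒ [38, 82, 92, 114]
  MvoX GAGAT/5: at [29, 65, 94, 99] ⇒ [34, 70, 99, 104]

All cut coordinates (distinct, sorted): [6, 34, 38, 41, 49, 65, 70, 82, 92, 99, 101, 104, 114]

Fragment lengths:
  6→34: 28 bp
  34→38: 4 bp
  38→41: 3 bp
  41→49: 8 bp
  49→65: 16 bp
  65→70: 5 bp
  70→82: 12 bp
  82→92: 10 bp
  92→99: 7 bp
  99→101: 2 bp
  101→104: 3 bp
  104→114: 10 bp
  114→6 (wrap): 124-114+6 = 16 bp

[2,3,3,4,5,7,8,10,10,12,16,16,28]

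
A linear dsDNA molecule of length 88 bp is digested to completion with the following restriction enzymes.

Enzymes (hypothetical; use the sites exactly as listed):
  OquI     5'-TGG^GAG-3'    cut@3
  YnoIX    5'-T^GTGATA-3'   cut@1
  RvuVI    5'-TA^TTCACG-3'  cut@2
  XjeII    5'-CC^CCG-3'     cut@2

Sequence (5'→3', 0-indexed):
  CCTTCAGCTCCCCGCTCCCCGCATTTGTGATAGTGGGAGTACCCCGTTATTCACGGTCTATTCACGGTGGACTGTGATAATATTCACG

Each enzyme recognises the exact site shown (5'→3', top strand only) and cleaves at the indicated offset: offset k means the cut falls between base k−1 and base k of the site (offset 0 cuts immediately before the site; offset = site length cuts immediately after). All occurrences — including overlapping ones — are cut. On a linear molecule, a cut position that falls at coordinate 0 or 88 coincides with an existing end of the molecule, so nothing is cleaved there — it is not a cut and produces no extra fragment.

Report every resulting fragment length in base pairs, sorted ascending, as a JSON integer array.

Scan for sites:
  OquI (TGGGAG, off=3): starts [33] → cuts [36]
  YnoIX (TGTGATA, off=1): starts [25, 72] → cuts [26, 73]
  RvuVI (TATTCACG, off=2): starts [47, 58, 80] → cuts [49, 60, 82]
  XjeII (CCCCG, off=2): starts [9, 16, 41] → cuts [11, 18, 43]

All cut coordinates (distinct, sorted): [11, 18, 26, 36, 43, 49, 60, 73, 82]

Fragment lengths:
  [0,11): 11 bp
  [11,18): 7 bp
  [18,26): 8 bp
  [26,36): 10 bp
  [36,43): 7 bp
  [43,49): 6 bp
  [49,60): 11 bp
  [60,73): 13 bp
  [73,82): 9 bp
  [82,88): 6 bp

[6,6,7,7,8,9,10,11,11,13]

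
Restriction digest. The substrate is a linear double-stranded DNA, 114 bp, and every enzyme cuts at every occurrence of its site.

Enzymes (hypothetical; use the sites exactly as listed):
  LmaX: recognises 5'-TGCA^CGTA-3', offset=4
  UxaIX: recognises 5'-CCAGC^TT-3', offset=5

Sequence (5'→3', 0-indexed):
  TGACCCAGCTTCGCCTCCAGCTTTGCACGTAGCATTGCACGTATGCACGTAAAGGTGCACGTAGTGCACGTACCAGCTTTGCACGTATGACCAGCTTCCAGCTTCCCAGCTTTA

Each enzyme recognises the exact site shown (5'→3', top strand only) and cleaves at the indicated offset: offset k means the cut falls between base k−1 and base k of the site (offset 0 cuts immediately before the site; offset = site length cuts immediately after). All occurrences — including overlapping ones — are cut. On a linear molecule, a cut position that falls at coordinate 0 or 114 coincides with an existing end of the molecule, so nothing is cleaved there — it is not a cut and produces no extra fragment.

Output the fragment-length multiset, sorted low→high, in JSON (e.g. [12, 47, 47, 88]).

[4,6,6,7,8,8,9,9,9,12,12,12,12]

Scan for sites:
  LmaX (TGCACGTA, off=4): starts [23, 35, 43, 55, 64, 79] → cuts [27, 39, 47, 59, 68, 83]
  UxaIX (CCAGCTT, off=5): starts [4, 16, 72, 90, 97, 105] → cuts [9, 21, 77, 95, 102, 110]

All cut coordinates (distinct, sorted): [9, 21, 27, 39, 47, 59, 68, 77, 83, 95, 102, 110]

Fragment lengths:
  [0,9): 9 bp
  [9,21): 12 bp
  [21,27): 6 bp
  [27,39): 12 bp
  [39,47): 8 bp
  [47,59): 12 bp
  [59,68): 9 bp
  [68,77): 9 bp
  [77,83): 6 bp
  [83,95): 12 bp
  [95,102): 7 bp
  [102,110): 8 bp
  [110,114): 4 bp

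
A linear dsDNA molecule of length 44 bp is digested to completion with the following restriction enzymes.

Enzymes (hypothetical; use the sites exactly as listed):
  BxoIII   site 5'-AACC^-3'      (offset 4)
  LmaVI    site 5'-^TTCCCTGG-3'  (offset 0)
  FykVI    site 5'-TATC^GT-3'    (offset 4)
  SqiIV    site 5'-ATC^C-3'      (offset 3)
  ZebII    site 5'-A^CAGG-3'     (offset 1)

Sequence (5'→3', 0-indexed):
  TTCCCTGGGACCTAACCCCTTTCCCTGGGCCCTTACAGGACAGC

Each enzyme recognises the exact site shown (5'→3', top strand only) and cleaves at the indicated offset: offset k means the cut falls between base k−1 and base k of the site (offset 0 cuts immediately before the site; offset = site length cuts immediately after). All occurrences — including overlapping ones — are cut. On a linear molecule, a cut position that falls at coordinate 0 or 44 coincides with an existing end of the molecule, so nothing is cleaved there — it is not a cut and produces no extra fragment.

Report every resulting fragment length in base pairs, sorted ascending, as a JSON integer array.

[3,9,15,17]

Scan for sites:
  BxoIII AACC/4: at [13] ⇒ [17]
  LmaVI TTCCCTGG/0: at [0, 20] ⇒ [20] (position 0 is a terminus of the linear molecule — no cut)
  FykVI (TATCGT, off=4): no sites
  SqiIV (ATCC, off=3): no sites
  ZebII ACAGG/1: at [34] ⇒ [35]

All cut coordinates (distinct, sorted): [17, 20, 35]

Fragments:
  [0,17): 17 bp
  [17,20): 3 bp
  [20,35): 15 bp
  [35,44): 9 bp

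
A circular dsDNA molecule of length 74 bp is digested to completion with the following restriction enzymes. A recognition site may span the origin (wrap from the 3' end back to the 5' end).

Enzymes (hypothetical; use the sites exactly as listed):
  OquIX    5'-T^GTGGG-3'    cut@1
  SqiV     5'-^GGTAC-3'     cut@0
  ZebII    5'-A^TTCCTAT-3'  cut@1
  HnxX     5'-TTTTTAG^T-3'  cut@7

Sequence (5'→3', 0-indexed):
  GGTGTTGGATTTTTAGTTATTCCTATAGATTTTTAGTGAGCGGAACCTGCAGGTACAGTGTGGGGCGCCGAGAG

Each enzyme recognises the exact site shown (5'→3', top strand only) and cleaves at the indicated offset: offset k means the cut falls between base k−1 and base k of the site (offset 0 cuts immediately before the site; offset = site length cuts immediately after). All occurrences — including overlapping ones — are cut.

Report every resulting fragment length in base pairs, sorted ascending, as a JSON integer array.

Site scan:
  OquIX (TGTGGG, off=1): starts [58] → cuts [59]
  SqiV (GGTAC, off=0): starts [51] → cuts [51]
  ZebII (ATTCCTAT, off=1): starts [18] → cuts [19]
  HnxX (TTTTTAGT, off=7): starts [9, 29] → cuts [16, 36]

Pooled cuts: [16, 19, 36, 51, 59]

Fragments:
  16→19: 3 bp
  19→36: 17 bp
  36→51: 15 bp
  51→59: 8 bp
  59→16 (wrap): 74-59+16 = 31 bp

[3,8,15,17,31]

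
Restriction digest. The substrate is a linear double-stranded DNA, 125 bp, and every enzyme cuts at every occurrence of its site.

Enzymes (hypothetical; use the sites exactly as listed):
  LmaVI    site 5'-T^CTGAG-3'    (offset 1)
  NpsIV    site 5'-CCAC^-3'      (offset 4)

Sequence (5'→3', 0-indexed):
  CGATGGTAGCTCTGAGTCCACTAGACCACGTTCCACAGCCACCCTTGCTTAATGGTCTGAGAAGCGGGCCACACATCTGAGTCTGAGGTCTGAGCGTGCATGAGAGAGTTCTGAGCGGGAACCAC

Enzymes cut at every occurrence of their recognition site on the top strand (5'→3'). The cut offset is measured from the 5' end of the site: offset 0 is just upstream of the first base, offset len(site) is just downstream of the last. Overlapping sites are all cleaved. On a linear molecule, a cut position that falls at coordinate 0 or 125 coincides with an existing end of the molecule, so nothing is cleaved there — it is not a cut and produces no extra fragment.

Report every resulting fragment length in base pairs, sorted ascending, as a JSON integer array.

Scan for sites:
  LmaVI TCTGAG/1: at [10, 55, 75, 81, 88, 109] ⇒ [11, 56, 76, 82, 89, 110]
  NpsIV CCAC/4: at [17, 25, 32, 38, 68, 121] ⇒ [21, 29, 36, 42, 72] (position 125 is a terminus of the linear molecule — no cut)

All cut coordinates (distinct, sorted): [11, 21, 29, 36, 42, 56, 72, 76, 82, 89, 110]

Fragments:
  [0,11): 11 bp
  [11,21): 10 bp
  [21,29): 8 bp
  [29,36): 7 bp
  [36,42): 6 bp
  [42,56): 14 bp
  [56,72): 16 bp
  [72,76): 4 bp
  [76,82): 6 bp
  [82,89): 7 bp
  [89,110): 21 bp
  [110,125): 15 bp

[4,6,6,7,7,8,10,11,14,15,16,21]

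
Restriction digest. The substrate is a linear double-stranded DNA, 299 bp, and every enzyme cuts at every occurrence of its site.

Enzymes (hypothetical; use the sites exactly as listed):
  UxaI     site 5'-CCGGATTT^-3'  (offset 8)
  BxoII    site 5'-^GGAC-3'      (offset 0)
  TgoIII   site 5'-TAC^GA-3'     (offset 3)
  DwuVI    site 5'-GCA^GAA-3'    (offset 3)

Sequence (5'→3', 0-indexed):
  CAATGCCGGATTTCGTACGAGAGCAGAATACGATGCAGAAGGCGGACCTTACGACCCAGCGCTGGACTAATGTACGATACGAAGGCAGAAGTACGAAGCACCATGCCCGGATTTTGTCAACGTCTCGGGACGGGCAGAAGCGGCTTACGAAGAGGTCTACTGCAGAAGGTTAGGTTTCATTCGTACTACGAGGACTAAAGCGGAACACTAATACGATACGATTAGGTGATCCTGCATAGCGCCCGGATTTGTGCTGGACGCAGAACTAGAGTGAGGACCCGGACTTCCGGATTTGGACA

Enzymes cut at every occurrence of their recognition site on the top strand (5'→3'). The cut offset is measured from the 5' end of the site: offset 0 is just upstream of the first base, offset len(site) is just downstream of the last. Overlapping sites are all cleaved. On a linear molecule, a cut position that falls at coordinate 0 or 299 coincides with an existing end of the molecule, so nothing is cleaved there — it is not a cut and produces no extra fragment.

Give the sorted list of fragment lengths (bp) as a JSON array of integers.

Scan for sites:
  UxaI (CCGGATTT, off=8): starts [5, 106, 242, 286] → cuts [13, 114, 250, 294]
  BxoII (GGAC, off=0): starts [43, 63, 127, 191, 255, 274, 280, 294] → cuts [43, 63, 127, 191, 255, 274, 280, 294]
  TgoIII (TACGA, off=3): starts [15, 28, 49, 72, 77, 91, 145, 186, 211, 216] → cuts [18, 31, 52, 75, 80, 94, 148, 189, 214, 219]
  DwuVI (GCAGAA, off=3): starts [22, 34, 84, 133, 161, 259] → cuts [25, 37, 87, 136, 164, 262]

All cut coordinates (distinct, sorted): [13, 18, 25, 31, 37, 43, 52, 63, 75, 80, 87, 94, 114, 127, 136, 148, 164, 189, 191, 214, 219, 250, 255, 262, 274, 280, 294]

Fragments:
  [0,13): 13 bp
  [13,18): 5 bp
  [18,25): 7 bp
  [25,31): 6 bp
  [31,37): 6 bp
  [37,43): 6 bp
  [43,52): 9 bp
  [52,63): 11 bp
  [63,75): 12 bp
  [75,80): 5 bp
  [80,87): 7 bp
  [87,94): 7 bp
  [94,114): 20 bp
  [114,127): 13 bp
  [127,136): 9 bp
  [136,148): 12 bp
  [148,164): 16 bp
  [164,189): 25 bp
  [189,191): 2 bp
  [191,214): 23 bp
  [214,219): 5 bp
  [219,250): 31 bp
  [250,255): 5 bp
  [255,262): 7 bp
  [262,274): 12 bp
  [274,280): 6 bp
  [280,294): 14 bp
  [294,299): 5 bp

[2,5,5,5,5,5,6,6,6,6,7,7,7,7,9,9,11,12,12,12,13,13,14,16,20,23,25,31]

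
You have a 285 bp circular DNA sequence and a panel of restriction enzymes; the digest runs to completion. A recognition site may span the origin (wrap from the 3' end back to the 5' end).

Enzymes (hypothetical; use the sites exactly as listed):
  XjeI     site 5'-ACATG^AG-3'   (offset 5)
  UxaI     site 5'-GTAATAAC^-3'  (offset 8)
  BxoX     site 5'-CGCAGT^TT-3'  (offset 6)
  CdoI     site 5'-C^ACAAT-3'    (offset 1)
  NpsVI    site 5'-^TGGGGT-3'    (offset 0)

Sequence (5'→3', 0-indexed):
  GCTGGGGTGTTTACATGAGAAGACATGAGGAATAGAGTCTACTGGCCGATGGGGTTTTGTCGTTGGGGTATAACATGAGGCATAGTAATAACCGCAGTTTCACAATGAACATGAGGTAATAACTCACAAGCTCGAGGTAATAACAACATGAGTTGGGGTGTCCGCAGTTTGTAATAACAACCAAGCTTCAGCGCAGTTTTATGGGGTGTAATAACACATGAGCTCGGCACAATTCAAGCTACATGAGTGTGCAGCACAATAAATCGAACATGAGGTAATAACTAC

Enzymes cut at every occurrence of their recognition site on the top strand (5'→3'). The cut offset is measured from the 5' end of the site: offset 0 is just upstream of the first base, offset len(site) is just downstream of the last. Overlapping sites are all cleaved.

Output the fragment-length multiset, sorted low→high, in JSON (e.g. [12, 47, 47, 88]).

Per-enzyme occurrences:
  XjeI ACATGAG/5: at [12, 22, 72, 108, 145, 215, 240, 267] ⇒ [17, 27, 77, 113, 150, 220, 245, 272]
  UxaI GTAATAAC/8: at [84, 115, 136, 170, 207, 274] ⇒ [92, 123, 144, 178, 215, 282]
  BxoX CGCAGTTT/6: at [92, 162, 191] ⇒ [98, 168, 197]
  CdoI CACAAT/1: at [100, 227, 254] ⇒ [101, 228, 255]
  NpsVI TGGGGT/0: at [2, 49, 63, 153, 201] ⇒ [2, 49, 63, 153, 201]

All cut coordinates (distinct, sorted): [2, 17, 27, 49, 63, 77, 92, 98, 101, 113, 123, 144, 150, 153, 168, 178, 197, 201, 215, 220, 228, 245, 255, 272, 282]

Fragments:
  2→17: 15 bp
  17→27: 10 bp
  27→49: 22 bp
  49→63: 14 bp
  63→77: 14 bp
  77→92: 15 bp
  92→98: 6 bp
  98→101: 3 bp
  101→113: 12 bp
  113→123: 10 bp
  123→144: 21 bp
  144→150: 6 bp
  150→153: 3 bp
  153→168: 15 bp
  168→178: 10 bp
  178→197: 19 bp
  197→201: 4 bp
  201→215: 14 bp
  215→220: 5 bp
  220→228: 8 bp
  228→245: 17 bp
  245→255: 10 bp
  255→272: 17 bp
  272→282: 10 bp
  282→2 (wrap): 285-282+2 = 5 bp

[3,3,4,5,5,6,6,8,10,10,10,10,10,12,14,14,14,15,15,15,17,17,19,21,22]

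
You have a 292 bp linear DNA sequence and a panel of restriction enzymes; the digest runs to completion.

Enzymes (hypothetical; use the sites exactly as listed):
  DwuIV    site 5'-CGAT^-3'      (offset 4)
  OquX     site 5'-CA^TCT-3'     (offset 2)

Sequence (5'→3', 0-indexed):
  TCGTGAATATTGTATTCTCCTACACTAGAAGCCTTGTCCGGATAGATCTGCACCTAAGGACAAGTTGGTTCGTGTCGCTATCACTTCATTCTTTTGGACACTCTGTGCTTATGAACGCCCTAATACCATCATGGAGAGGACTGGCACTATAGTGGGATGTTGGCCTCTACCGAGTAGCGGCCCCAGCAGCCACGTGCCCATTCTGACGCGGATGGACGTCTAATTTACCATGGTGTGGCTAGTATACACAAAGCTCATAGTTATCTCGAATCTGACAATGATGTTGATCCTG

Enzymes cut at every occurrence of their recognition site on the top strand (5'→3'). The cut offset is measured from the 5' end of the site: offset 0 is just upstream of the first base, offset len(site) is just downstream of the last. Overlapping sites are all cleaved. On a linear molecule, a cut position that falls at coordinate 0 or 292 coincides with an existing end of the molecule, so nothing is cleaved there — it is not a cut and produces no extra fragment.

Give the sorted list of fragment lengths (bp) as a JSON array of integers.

Scan for sites:
  DwuIV (CGAT, off=4): no sites
  OquX (CATCT, off=2): no sites

All cut coordinates (distinct, sorted): ∅

Fragments:
  no cuts → one linear fragment of 292 bp

[292]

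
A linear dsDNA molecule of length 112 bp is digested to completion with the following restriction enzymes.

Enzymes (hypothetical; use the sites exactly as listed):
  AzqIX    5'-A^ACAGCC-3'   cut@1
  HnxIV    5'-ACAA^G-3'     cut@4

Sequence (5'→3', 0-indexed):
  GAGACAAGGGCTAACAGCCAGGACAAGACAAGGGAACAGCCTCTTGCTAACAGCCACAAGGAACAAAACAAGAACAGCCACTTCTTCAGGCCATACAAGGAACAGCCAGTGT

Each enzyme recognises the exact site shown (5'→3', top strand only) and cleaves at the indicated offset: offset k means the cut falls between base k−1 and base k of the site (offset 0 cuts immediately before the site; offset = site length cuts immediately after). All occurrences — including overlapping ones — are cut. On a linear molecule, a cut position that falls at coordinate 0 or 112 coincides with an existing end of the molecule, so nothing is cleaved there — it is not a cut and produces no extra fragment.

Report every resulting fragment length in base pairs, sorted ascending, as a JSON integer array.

Per-enzyme occurrences:
  AzqIX (AACAGCC, off=1): starts [12, 34, 48, 72, 100] → cuts [13, 35, 49, 73, 101]
  HnxIV (ACAAG, off=4): starts [3, 22, 27, 55, 67, 94] → cuts [7, 26, 31, 59, 71, 98]

All cut coordinates (distinct, sorted): [7, 13, 26, 31, 35, 49, 59, 71, 73, 98, 101]

Fragments:
  [0,7): 7 bp
  [7,13): 6 bp
  [13,26): 13 bp
  [26,31): 5 bp
  [31,35): 4 bp
  [35,49): 14 bp
  [49,59): 10 bp
  [59,71): 12 bp
  [71,73): 2 bp
  [73,98): 25 bp
  [98,101): 3 bp
  [101,112): 11 bp

[2,3,4,5,6,7,10,11,12,13,14,25]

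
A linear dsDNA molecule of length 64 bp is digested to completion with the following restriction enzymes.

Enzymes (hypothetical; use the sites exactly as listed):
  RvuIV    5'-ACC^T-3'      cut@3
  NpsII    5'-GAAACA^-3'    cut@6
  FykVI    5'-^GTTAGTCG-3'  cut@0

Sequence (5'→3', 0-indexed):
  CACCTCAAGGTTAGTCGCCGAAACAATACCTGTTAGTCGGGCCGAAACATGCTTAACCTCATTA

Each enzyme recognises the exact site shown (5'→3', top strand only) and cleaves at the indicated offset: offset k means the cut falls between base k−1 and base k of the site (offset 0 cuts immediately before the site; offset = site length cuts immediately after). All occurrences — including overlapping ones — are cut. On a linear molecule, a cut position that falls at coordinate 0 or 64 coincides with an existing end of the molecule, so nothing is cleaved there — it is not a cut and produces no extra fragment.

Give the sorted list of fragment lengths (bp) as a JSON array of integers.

[1,4,5,5,6,9,16,18]

Scan for sites:
  RvuIV ACCT/3: at [1, 27, 55] ⇒ [4, 30, 58]
  NpsII GAAACA/6: at [19, 43] ⇒ [25, 49]
  FykVI GTTAGTCG/0: at [9, 31] ⇒ [9, 31]

Pooled cuts: [4, 9, 25, 30, 31, 49, 58]

Fragment lengths:
  [0,4): 4 bp
  [4,9): 5 bp
  [9,25): 16 bp
  [25,30): 5 bp
  [30,31): 1 bp
  [31,49): 18 bp
  [49,58): 9 bp
  [58,64): 6 bp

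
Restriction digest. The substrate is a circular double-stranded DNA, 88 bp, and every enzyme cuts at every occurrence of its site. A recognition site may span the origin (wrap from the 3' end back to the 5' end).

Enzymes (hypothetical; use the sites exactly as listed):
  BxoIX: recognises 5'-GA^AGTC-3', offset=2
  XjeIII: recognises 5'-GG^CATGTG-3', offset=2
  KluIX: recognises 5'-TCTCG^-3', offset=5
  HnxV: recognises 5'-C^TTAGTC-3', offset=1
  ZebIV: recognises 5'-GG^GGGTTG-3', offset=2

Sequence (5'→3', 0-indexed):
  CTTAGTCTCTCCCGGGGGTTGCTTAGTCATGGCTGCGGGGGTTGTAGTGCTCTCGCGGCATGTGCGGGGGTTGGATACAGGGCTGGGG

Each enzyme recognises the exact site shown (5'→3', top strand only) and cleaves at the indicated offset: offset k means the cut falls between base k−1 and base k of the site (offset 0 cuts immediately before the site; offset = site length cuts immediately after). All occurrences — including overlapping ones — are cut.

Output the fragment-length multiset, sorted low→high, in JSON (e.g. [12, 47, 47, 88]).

[3,7,9,14,16,17,22]

Scan for sites:
  BxoIX (GAAGTC, off=2): no sites
  XjeIII GGCATGTG/2: at [56] ⇒ [58]
  KluIX TCTCG/5: at [50] ⇒ [55]
  HnxV CTTAGTC/1: at [0, 21] ⇒ [1, 22]
  ZebIV GGGGGTTG/2: at [13, 36, 65] ⇒ [15, 38, 67]

Pooled cuts: [1, 15, 22, 38, 55, 58, 67]

Fragments:
  1→15: 14 bp
  15→22: 7 bp
  22→38: 16 bp
  38→55: 17 bp
  55→58: 3 bp
  58→67: 9 bp
  67→1 (wrap): 88-67+1 = 22 bp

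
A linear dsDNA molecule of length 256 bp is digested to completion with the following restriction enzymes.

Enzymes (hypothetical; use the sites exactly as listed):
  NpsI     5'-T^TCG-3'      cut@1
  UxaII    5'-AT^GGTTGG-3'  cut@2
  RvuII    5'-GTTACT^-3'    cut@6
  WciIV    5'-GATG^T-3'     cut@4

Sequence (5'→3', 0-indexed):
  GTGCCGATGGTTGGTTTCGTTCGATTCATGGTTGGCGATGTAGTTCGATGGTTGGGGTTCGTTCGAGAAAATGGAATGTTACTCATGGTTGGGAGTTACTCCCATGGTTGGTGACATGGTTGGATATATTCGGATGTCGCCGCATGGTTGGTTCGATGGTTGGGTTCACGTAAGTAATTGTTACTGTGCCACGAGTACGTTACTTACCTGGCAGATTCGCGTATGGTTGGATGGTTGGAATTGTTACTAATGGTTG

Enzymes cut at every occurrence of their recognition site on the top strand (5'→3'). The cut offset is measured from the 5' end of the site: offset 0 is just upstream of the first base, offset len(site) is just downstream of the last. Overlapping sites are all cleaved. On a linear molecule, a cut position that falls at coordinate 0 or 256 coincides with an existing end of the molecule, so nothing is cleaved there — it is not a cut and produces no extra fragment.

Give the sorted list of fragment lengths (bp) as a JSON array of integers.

Per-enzyme occurrences:
  NpsI (TTCG, off=1): starts [15, 19, 43, 57, 61, 128, 151, 215] → cuts [16, 20, 44, 58, 62, 129, 152, 216]
  UxaII (ATGGTTGG, off=2): starts [6, 27, 47, 84, 103, 115, 143, 155, 222, 230] → cuts [8, 29, 49, 86, 105, 117, 145, 157, 224, 232]
  RvuII (GTTACT, off=6): starts [77, 94, 179, 198, 242] → cuts [83, 100, 185, 204, 248]
  WciIV (GATGT, off=4): starts [36, 132] → cuts [40, 136]

Pooled cuts: [8, 16, 20, 29, 40, 44, 49, 58, 62, 83, 86, 100, 105, 117, 129, 136, 145, 152, 157, 185, 204, 216, 224, 232, 248]

Fragment lengths:
  [0,8): 8 bp
  [8,16): 8 bp
  [16,20): 4 bp
  [20,29): 9 bp
  [29,40): 11 bp
  [40,44): 4 bp
  [44,49): 5 bp
  [49,58): 9 bp
  [58,62): 4 bp
  [62,83): 21 bp
  [83,86): 3 bp
  [86,100): 14 bp
  [100,105): 5 bp
  [105,117): 12 bp
  [117,129): 12 bp
  [129,136): 7 bp
  [136,145): 9 bp
  [145,152): 7 bp
  [152,157): 5 bp
  [157,185): 28 bp
  [185,204): 19 bp
  [204,216): 12 bp
  [216,224): 8 bp
  [224,232): 8 bp
  [232,248): 16 bp
  [248,256): 8 bp

[3,4,4,4,5,5,5,7,7,8,8,8,8,8,9,9,9,11,12,12,12,14,16,19,21,28]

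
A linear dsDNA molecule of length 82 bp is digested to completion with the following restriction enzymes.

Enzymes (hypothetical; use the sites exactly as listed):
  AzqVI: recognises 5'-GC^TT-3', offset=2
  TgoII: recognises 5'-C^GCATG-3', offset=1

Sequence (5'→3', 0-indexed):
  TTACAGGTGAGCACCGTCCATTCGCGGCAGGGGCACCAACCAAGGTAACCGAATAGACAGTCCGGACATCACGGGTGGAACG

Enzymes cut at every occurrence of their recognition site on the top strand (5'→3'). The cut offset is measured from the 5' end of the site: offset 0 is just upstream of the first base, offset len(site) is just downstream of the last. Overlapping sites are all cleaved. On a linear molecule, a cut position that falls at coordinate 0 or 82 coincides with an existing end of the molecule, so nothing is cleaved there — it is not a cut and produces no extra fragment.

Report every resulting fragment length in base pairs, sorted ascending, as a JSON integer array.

Per-enzyme occurrences:
  AzqVI (GCTT, off=2): no sites
  TgoII (CGCATG, off=1): no sites

All cut coordinates (distinct, sorted): ∅

Fragment lengths:
  no cuts → one linear fragment of 82 bp

[82]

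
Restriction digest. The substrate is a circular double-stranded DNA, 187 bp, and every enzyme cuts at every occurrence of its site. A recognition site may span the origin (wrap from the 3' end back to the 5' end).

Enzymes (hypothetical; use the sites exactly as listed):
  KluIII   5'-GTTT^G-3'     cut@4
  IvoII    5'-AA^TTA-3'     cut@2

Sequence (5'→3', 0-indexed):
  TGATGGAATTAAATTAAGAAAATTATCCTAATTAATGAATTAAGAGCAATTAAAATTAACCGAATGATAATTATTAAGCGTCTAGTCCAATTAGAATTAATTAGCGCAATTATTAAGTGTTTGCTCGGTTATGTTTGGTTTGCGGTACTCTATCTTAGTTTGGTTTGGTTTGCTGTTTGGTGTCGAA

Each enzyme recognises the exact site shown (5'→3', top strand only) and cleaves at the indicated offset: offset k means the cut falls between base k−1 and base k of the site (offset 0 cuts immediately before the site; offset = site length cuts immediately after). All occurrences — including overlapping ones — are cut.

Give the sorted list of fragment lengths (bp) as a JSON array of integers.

Scan for sites:
  KluIII GTTTG/4: at [118, 132, 137, 157, 162, 167, 174] ⇒ [122, 136, 141, 161, 166, 171, 178]
  IvoII AATTA/2: at [6, 11, 20, 29, 37, 47, 53, 68, 88, 94, 98, 107] ⇒ [8, 13, 22, 31, 39, 49, 55, 70, 90, 96, 100, 109]

Pooled cuts: [8, 13, 22, 31, 39, 49, 55, 70, 90, 96, 100, 109, 122, 136, 141, 161, 166, 171, 178]

Fragments:
  8→13: 5 bp
  13→22: 9 bp
  22→31: 9 bp
  31→39: 8 bp
  39→49: 10 bp
  49→55: 6 bp
  55→70: 15 bp
  70→90: 20 bp
  90→96: 6 bp
  96→100: 4 bp
  100→109: 9 bp
  109→122: 13 bp
  122→136: 14 bp
  136→141: 5 bp
  141→161: 20 bp
  161→166: 5 bp
  166→171: 5 bp
  171→178: 7 bp
  178→8 (wrap): 187-178+8 = 17 bp

[4,5,5,5,5,6,6,7,8,9,9,9,10,13,14,15,17,20,20]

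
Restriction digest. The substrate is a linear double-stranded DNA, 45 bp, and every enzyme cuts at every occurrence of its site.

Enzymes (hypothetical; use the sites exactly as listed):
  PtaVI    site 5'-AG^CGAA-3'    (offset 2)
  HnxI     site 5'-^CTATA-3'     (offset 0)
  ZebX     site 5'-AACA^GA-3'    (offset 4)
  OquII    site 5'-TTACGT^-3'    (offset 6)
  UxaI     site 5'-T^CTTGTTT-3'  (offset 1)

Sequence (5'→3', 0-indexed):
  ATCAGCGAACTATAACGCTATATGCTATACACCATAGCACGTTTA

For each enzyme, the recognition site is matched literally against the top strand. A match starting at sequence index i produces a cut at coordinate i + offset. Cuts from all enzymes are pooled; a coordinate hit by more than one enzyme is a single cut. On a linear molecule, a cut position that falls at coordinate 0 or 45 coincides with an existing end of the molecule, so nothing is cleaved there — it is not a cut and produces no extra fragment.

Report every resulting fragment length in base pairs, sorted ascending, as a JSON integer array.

Scan for sites:
  PtaVI (AGCGAA, off=2): starts [3] → cuts [5]
  HnxI (CTATA, off=0): starts [9, 17, 24] → cuts [9, 17, 24]
  ZebX (AACAGA, off=4): no sites
  OquII (TTACGT, off=6): no sites
  UxaI (TCTTGTTT, off=1): no sites

All cut coordinates (distinct, sorted): [5, 9, 17, 24]

Fragment lengths:
  [0,5): 5 bp
  [5,9): 4 bp
  [9,17): 8 bp
  [17,24): 7 bp
  [24,45): 21 bp

[4,5,7,8,21]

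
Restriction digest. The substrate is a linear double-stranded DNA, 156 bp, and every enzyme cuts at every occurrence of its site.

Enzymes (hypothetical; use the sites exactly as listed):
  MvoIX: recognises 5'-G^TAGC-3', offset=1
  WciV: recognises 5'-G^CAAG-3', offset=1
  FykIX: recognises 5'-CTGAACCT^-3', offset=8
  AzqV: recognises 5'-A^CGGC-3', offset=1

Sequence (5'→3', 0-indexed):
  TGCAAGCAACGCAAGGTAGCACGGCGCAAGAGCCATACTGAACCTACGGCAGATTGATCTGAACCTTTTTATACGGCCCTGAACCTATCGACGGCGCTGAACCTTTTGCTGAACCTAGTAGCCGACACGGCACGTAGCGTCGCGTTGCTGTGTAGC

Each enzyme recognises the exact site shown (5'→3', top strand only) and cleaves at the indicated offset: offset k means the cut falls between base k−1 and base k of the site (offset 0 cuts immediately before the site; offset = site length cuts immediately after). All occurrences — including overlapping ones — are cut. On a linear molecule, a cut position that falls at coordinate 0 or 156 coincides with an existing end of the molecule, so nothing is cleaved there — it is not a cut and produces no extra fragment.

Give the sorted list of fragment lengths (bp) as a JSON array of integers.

[1,2,2,4,5,5,5,5,7,7,9,9,12,13,13,18,19,20]

Scan for sites:
  MvoIX (GTAGC, off=1): starts [15, 117, 133, 151] → cuts [16, 118, 134, 152]
  WciV (GCAAG, off=1): starts [1, 10, 25] → cuts [2, 11, 26]
  FykIX (CTGAACCT, off=8): starts [37, 58, 78, 96, 108] → cuts [45, 66, 86, 104, 116]
  AzqV (ACGGC, off=1): starts [20, 45, 72, 90, 126] → cuts [21, 46, 73, 91, 127]

Pooled cuts: [2, 11, 16, 21, 26, 45, 46, 66, 73, 86, 91, 104, 116, 118, 127, 134, 152]

Fragment lengths:
  [0,2): 2 bp
  [2,11): 9 bp
  [11,16): 5 bp
  [16,21): 5 bp
  [21,26): 5 bp
  [26,45): 19 bp
  [45,46): 1 bp
  [46,66): 20 bp
  [66,73): 7 bp
  [73,86): 13 bp
  [86,91): 5 bp
  [91,104): 13 bp
  [104,116): 12 bp
  [116,118): 2 bp
  [118,127): 9 bp
  [127,134): 7 bp
  [134,152): 18 bp
  [152,156): 4 bp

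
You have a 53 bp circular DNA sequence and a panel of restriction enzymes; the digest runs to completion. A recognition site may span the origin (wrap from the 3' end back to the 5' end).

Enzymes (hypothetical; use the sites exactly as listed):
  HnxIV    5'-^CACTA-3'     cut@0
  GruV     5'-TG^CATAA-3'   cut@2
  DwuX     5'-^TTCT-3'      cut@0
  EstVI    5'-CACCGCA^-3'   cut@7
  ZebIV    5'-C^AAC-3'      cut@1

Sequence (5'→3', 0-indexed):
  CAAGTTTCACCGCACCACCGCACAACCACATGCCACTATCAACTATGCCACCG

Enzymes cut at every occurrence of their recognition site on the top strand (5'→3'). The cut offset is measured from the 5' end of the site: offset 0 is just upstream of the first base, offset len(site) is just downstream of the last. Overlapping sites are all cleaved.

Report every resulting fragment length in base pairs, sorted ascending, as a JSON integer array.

[1,7,8,10,12,15]

Scan for sites:
  HnxIV (CACTA, off=0): starts [33] → cuts [33]
  GruV (TGCATAA, off=2): no sites
  DwuX (TTCT, off=0): no sites
  EstVI (CACCGCA, off=7): starts [7, 15, 48] → cuts [2, 14, 22]
  ZebIV (CAAC, off=1): starts [22, 39] → cuts [23, 40]

Pooled cuts: [2, 14, 22, 23, 33, 40]

Fragments:
  2→14: 12 bp
  14→22: 8 bp
  22→23: 1 bp
  23→33: 10 bp
  33→40: 7 bp
  40→2 (wrap): 53-40+2 = 15 bp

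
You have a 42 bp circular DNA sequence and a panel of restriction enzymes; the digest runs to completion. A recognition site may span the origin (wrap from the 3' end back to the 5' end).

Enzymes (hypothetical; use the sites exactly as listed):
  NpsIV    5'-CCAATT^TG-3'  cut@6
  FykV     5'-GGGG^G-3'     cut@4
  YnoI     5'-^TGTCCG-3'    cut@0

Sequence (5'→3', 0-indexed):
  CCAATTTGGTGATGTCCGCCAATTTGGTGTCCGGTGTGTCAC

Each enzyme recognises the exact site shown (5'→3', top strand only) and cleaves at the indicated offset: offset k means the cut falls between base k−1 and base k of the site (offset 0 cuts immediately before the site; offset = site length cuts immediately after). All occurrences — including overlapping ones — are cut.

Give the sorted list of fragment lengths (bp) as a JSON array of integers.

Per-enzyme occurrences:
  NpsIV CCAATTTG/6: at [0, 18] ⇒ [6, 24]
  FykV (GGGGG, off=4): no sites
  YnoI TGTCCG/0: at [12, 27] ⇒ [12, 27]

All cut coordinates (distinct, sorted): [6, 12, 24, 27]

Fragment lengths:
  6→12: 6 bp
  12→24: 12 bp
  24→27: 3 bp
  27→6 (wrap): 42-27+6 = 21 bp

[3,6,12,21]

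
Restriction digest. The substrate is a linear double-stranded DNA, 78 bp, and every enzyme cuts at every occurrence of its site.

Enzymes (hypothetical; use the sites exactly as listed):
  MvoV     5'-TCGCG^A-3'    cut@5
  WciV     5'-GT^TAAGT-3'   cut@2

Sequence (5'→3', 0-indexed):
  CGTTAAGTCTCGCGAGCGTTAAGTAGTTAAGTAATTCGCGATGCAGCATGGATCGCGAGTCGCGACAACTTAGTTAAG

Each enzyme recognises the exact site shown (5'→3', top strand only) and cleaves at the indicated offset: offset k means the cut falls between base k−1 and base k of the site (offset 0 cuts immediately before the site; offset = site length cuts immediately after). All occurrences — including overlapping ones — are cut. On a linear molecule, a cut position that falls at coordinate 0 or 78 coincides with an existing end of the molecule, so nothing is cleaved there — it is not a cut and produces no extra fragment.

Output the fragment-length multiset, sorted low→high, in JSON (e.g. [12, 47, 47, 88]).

[3,5,7,8,11,13,14,17]

Scan for sites:
  MvoV TCGCGA/5: at [9, 35, 52, 59] ⇒ [14, 40, 57, 64]
  WciV GTTAAGT/2: at [1, 17, 25] ⇒ [3, 19, 27]

Pooled cuts: [3, 14, 19, 27, 40, 57, 64]

Fragment lengths:
  [0,3): 3 bp
  [3,14): 11 bp
  [14,19): 5 bp
  [19,27): 8 bp
  [27,40): 13 bp
  [40,57): 17 bp
  [57,64): 7 bp
  [64,78): 14 bp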